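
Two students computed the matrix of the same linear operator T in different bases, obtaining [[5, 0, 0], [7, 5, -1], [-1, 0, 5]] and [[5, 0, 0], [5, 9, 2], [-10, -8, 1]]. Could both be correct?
Both have characteristic polynomial (x - 5)^3, but the minimal polynomial of A is (x - 5)^3 while the minimal polynomial of B is (x - 5)^2. The minimal polynomial is a similarity invariant, so A and B are not similar.

No.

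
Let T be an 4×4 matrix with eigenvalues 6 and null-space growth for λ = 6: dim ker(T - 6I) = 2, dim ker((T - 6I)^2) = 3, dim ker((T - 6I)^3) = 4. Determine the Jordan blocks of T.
λ = 6: successive nullity increments [2, 1, 1] count blocks of size ≥ k; block sizes are [3, 1].

Jordan blocks: (6, 3), (6, 1)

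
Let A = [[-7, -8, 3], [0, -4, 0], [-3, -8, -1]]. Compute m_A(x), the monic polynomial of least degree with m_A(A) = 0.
m_A(x) = (x + 4)^2

The characteristic polynomial factors as (x + 4)^3. The minimal polynomial is ∏(x - λ)^{k_λ} where k_λ is the size of the largest Jordan block at λ.

For λ = -4: rank(A + 4I) = 1, and the largest Jordan block has size 2 (the smallest k with rank((A + 4I)^k) = rank((A + 4I)^(k+1))).

So m_A(x) = (x + 4)^2.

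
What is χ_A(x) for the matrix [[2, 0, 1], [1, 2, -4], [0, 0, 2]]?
xI - A = [[x - 2, 0, -1], [-1, x - 2, 4], [0, 0, x - 2]].

Expanding det(xI - A) along the first row:
det(xI - A) = + (x - 2)·det([[x - 2, 4], [0, x - 2]]) - (0)·det([[-1, 4], [0, x - 2]]) + (-1)·det([[-1, x - 2], [0, 0]]).

Evaluating gives χ_A(x) = x^3 - 6x^2 + 12x - 8 = (x - 2)^3.

χ_A(x) = (x - 2)^3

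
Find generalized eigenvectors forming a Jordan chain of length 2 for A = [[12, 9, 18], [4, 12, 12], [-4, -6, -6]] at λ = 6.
We seek v_1 ∈ ker((A - 6I)^2) \ ker(A - 6I), then set v_{i+1} = (A - 6I) v_i.

One such chain is v_1 = [[-1, 1, 0]]^T, v_2 = [[3, 2, -2]]^T. Check: (A - 6I) v_2 = [[0, 0, 0]]^T = 0.

v_1 = [[-1, 1, 0]]^T, v_2 = [[3, 2, -2]]^T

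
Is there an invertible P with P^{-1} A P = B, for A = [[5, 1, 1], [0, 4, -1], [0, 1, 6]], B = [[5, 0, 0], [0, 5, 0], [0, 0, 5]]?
Both have characteristic polynomial (x - 5)^3, but the minimal polynomial of A is (x - 5)^2 while the minimal polynomial of B is x - 5. The minimal polynomial is a similarity invariant, so A and B are not similar.

No.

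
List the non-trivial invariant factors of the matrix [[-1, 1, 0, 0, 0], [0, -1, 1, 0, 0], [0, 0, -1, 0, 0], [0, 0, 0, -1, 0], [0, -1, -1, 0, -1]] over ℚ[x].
The Jordan structure of A has elementary divisors (x + 1)^3, (x + 1), (x + 1). Arranging the block sizes at each eigenvalue in decreasing order and taking row products gives the invariant factors.

Invariant factors (smallest first, each dividing the next): x + 1, x + 1, (x + 1)^3.

Check: the last factor (x + 1)^3 is the minimal polynomial, and the product (x + 1)^5 is the characteristic polynomial.

x + 1, x + 1, (x + 1)^3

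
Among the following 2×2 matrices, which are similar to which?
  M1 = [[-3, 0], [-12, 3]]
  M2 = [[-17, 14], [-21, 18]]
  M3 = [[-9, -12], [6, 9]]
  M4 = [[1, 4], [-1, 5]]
Characteristic polynomials: χ_{M1} = (x - 3)(x + 3), χ_{M2} = (x - 4)(x + 3), χ_{M3} = (x - 3)(x + 3), χ_{M4} = (x - 3)^2.

{M1, M3}: invariant factors (x - 3)(x + 3).

{M2}: invariant factors (x - 4)(x + 3).

{M4}: invariant factors (x - 3)^2.

Matrices are similar if and only if their invariant-factor lists agree; the partition into similarity classes is {M1, M3}, {M2}, {M4}.

3 classes: {M1, M3}, {M2}, {M4}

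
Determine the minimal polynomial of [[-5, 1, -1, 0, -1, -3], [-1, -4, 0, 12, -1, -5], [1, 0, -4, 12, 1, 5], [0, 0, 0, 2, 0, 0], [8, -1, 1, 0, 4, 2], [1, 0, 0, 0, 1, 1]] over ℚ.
The characteristic polynomial factors as (x - 2)^3(x + 4)^3. The minimal polynomial is ∏(x - λ)^{k_λ} where k_λ is the size of the largest Jordan block at λ.

For λ = -4: rank(A + 4I) = 4, and the largest Jordan block has size 2 (the smallest k with rank((A + 4I)^k) = rank((A + 4I)^(k+1))).
For λ = 2: rank(A - 2I) = 4, and the largest Jordan block has size 2 (the smallest k with rank((A - 2I)^k) = rank((A - 2I)^(k+1))).

So m_A(x) = (x - 2)^2(x + 4)^2.

m_A(x) = (x - 2)^2(x + 4)^2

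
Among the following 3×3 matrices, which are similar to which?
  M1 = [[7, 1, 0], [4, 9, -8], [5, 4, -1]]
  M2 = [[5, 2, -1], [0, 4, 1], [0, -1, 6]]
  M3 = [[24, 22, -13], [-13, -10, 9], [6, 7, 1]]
1 class: {M1, M2, M3}

Characteristic polynomials: χ_{M1} = (x - 5)^3, χ_{M2} = (x - 5)^3, χ_{M3} = (x - 5)^3.

{M1, M2, M3}: invariant factors (x - 5)^3.

Matrices are similar if and only if their invariant-factor lists agree; the partition into similarity classes is {M1, M2, M3}.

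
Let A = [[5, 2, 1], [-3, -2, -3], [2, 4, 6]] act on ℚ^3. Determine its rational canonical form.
The invariant factors of A (the non-unit diagonal entries of the Smith normal form of xI - A over ℚ[x]) are x - 4, (x - 4)(x - 1), each dividing the next. The characteristic polynomial is their product, (x - 4)^2(x - 1).

The rational canonical form is the block-diagonal matrix of companion matrices C(f_i):
R = [[4, 0, 0], [0, 0, -4], [0, 1, 5]].

R = [[4, 0, 0], [0, 0, -4], [0, 1, 5]]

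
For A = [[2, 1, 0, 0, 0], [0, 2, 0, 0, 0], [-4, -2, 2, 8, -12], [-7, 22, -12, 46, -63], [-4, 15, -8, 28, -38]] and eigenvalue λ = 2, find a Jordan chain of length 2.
We seek v_1 ∈ ker((A - 2I)^2) \ ker(A - 2I), then set v_{i+1} = (A - 2I) v_i.

One such chain is v_1 = [[0, 1, 3, -1, -1]]^T, v_2 = [[1, 0, 2, 5, 3]]^T. Check: (A - 2I) v_2 = [[0, 0, 0, 0, 0]]^T = 0.

v_1 = [[0, 1, 3, -1, -1]]^T, v_2 = [[1, 0, 2, 5, 3]]^T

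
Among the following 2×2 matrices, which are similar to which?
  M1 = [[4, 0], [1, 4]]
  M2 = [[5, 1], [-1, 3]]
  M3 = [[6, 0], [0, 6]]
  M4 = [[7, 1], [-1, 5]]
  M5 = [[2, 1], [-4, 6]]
3 classes: {M1, M2, M5}, {M3}, {M4}

Characteristic polynomials: χ_{M1} = (x - 4)^2, χ_{M2} = (x - 4)^2, χ_{M3} = (x - 6)^2, χ_{M4} = (x - 6)^2, χ_{M5} = (x - 4)^2.

{M1, M2, M5}: invariant factors (x - 4)^2.

{M3}: invariant factors x - 6, x - 6.

{M4}: invariant factors (x - 6)^2.

Matrices are similar if and only if their invariant-factor lists agree; the partition into similarity classes is {M1, M2, M5}, {M3}, {M4}.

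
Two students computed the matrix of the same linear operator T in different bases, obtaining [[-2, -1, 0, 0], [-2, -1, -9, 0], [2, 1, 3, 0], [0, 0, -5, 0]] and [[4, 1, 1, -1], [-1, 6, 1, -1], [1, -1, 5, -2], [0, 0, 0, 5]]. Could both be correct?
trace(A) = 0 but trace(B) = 20. The trace is a similarity invariant, so A and B are not similar.

No.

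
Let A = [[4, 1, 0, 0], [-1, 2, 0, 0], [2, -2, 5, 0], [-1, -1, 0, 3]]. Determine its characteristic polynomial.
xI - A = [[x - 4, -1, 0, 0], [1, x - 2, 0, 0], [-2, 2, x - 5, 0], [1, 1, 0, x - 3]].

Expanding det(xI - A) along the first row:
det(xI - A) = + (x - 4)·det([[x - 2, 0, 0], [2, x - 5, 0], [1, 0, x - 3]]) - (-1)·det([[1, 0, 0], [-2, x - 5, 0], [1, 0, x - 3]]) + (0)·det([[1, x - 2, 0], [-2, 2, 0], [1, 1, x - 3]]) - (0)·det([[1, x - 2, 0], [-2, 2, x - 5], [1, 1, 0]]).

Evaluating gives χ_A(x) = x^4 - 14x^3 + 72x^2 - 162x + 135 = (x - 5)(x - 3)^3.

χ_A(x) = (x - 5)(x - 3)^3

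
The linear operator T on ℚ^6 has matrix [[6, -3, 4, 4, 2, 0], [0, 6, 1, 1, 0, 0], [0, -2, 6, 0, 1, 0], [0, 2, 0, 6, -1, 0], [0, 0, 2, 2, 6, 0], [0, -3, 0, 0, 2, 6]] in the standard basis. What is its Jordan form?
The characteristic polynomial is det(xI - A) = (x - 6)^6, so the eigenvalues are 6 (algebraic multiplicity 6).

For λ = 6: rank(A - 6I) = 3, rank((A - 6I)^2) = 1, rank((A - 6I)^3) = 0. The eigenspace has dimension 6 - 3 = 3, so there are 3 Jordan blocks; the rank sequence gives block sizes [3, 2, 1].

Assembling the blocks gives the Jordan form J above.

J = [[6, 1, 0, 0, 0, 0], [0, 6, 1, 0, 0, 0], [0, 0, 6, 0, 0, 0], [0, 0, 0, 6, 1, 0], [0, 0, 0, 0, 6, 0], [0, 0, 0, 0, 0, 6]]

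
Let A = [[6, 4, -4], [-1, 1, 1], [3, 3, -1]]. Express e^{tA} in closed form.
e^{tA} = [[(4*t + 1)*e^{2*t}, 4*t*e^{2*t}, -4*t*e^{2*t}], [-t*e^{2*t}, (1 - t)*e^{2*t}, t*e^{2*t}], [3*t*e^{2*t}, 3*t*e^{2*t}, (1 - 3*t)*e^{2*t}]]

A has Jordan form J = [[2, 1, 0], [0, 2, 0], [0, 0, 2]] with A = PJP^{-1}, so e^{tA} = P e^{tJ} P^{-1}.

For a Jordan block J_k(λ), e^{tJ_k(λ)} = e^{λt} · (I + tN + t^2 N^2/2! + ... + t^{k-1} N^{k-1}/(k-1)!) where N is the nilpotent superdiagonal part.

Assembling the blocks and conjugating back gives the entries of e^{tA} as shown above.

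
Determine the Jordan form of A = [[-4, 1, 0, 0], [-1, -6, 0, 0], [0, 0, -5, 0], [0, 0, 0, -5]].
J = [[-5, 1, 0, 0], [0, -5, 0, 0], [0, 0, -5, 0], [0, 0, 0, -5]]

The characteristic polynomial is det(xI - A) = (x + 5)^4, so the eigenvalues are -5 (algebraic multiplicity 4).

For λ = -5: rank(A + 5I) = 1, rank((A + 5I)^2) = 0. The eigenspace has dimension 4 - 1 = 3, so there are 3 Jordan blocks; the rank sequence gives block sizes [2, 1, 1].

Assembling the blocks gives the Jordan form J above.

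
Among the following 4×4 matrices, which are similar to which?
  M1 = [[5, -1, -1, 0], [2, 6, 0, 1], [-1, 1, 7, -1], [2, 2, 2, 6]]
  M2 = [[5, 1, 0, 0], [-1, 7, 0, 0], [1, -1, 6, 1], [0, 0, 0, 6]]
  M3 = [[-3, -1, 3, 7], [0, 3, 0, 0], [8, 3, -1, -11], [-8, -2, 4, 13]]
2 classes: {M1, M2}, {M3}

Characteristic polynomials: χ_{M1} = (x - 6)^4, χ_{M2} = (x - 6)^4, χ_{M3} = (x - 3)^4.

{M1, M2}: invariant factors (x - 6)^2, (x - 6)^2.

{M3}: invariant factors x - 3, (x - 3)^3.

Matrices are similar if and only if their invariant-factor lists agree; the partition into similarity classes is {M1, M2}, {M3}.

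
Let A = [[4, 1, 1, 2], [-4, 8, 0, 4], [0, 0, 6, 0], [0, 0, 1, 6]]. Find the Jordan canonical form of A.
The characteristic polynomial is det(xI - A) = (x - 6)^4, so the eigenvalues are 6 (algebraic multiplicity 4).

For λ = 6: rank(A - 6I) = 2, rank((A - 6I)^2) = 0. The eigenspace has dimension 4 - 2 = 2, so there are 2 Jordan blocks; the rank sequence gives block sizes [2, 2].

Assembling the blocks gives the Jordan form J above.

J = [[6, 1, 0, 0], [0, 6, 0, 0], [0, 0, 6, 1], [0, 0, 0, 6]]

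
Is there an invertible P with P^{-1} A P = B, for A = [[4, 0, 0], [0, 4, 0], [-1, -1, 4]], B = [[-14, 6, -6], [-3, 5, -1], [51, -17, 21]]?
Two matrices over a field are similar if and only if they have the same invariant factors.

Both A and B have characteristic polynomial (x - 4)^3 and minimal polynomial (x - 4)^2. Computing further, both have invariant factors x - 4, (x - 4)^2. Hence A and B are similar.

Yes.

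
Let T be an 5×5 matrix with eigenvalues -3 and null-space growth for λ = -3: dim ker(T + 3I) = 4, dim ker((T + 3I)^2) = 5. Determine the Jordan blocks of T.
λ = -3: successive nullity increments [4, 1] count blocks of size ≥ k; block sizes are [2, 1, 1, 1].

Jordan blocks: (-3, 2), (-3, 1), (-3, 1), (-3, 1)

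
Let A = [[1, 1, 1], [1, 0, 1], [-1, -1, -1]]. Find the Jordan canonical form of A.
The characteristic polynomial is det(xI - A) = x^3, so the eigenvalues are 0 (algebraic multiplicity 3).

For λ = 0: rank(A) = 2, rank(A^2) = 1, rank(A^3) = 0. The eigenspace has dimension 3 - 2 = 1, so there is 1 Jordan block; the rank sequence gives block sizes [3].

Assembling the blocks gives the Jordan form J above.

J = [[0, 1, 0], [0, 0, 1], [0, 0, 0]]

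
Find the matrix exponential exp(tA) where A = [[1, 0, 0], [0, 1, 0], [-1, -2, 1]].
A has Jordan form J = [[1, 1, 0], [0, 1, 0], [0, 0, 1]] with A = PJP^{-1}, so e^{tA} = P e^{tJ} P^{-1}.

For a Jordan block J_k(λ), e^{tJ_k(λ)} = e^{λt} · (I + tN + t^2 N^2/2! + ... + t^{k-1} N^{k-1}/(k-1)!) where N is the nilpotent superdiagonal part.

Assembling the blocks and conjugating back gives the entries of e^{tA} as shown above.

e^{tA} = [[e^{t}, 0, 0], [0, e^{t}, 0], [-t*e^{t}, -2*t*e^{t}, e^{t}]]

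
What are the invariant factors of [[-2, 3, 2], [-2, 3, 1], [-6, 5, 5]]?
The Jordan structure of A has elementary divisors (x - 2)^3. Arranging the block sizes at each eigenvalue in decreasing order and taking row products gives the invariant factors.

Invariant factors (smallest first, each dividing the next): (x - 2)^3.

Check: the last factor (x - 2)^3 is the minimal polynomial, and the product (x - 2)^3 is the characteristic polynomial.

(x - 2)^3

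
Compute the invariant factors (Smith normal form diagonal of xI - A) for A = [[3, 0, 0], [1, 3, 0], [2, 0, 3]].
x - 3, (x - 3)^2

The Jordan structure of A has elementary divisors (x - 3)^2, (x - 3). Arranging the block sizes at each eigenvalue in decreasing order and taking row products gives the invariant factors.

Invariant factors (smallest first, each dividing the next): x - 3, (x - 3)^2.

Check: the last factor (x - 3)^2 is the minimal polynomial, and the product (x - 3)^3 is the characteristic polynomial.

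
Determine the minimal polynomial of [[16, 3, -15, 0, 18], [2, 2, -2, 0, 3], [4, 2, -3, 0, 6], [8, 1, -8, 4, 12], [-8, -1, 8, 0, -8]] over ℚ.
The characteristic polynomial factors as (x - 4)^2(x - 1)^3. The minimal polynomial is ∏(x - λ)^{k_λ} where k_λ is the size of the largest Jordan block at λ.

For λ = 1: rank(A - I) = 3, and the largest Jordan block has size 2 (the smallest k with rank((A - I)^k) = rank((A - I)^(k+1))).
For λ = 4: rank(A - 4I) = 3, and the largest Jordan block has size 1 (the smallest k with rank((A - 4I)^k) = rank((A - 4I)^(k+1))).

So m_A(x) = (x - 4)(x - 1)^2.

m_A(x) = (x - 4)(x - 1)^2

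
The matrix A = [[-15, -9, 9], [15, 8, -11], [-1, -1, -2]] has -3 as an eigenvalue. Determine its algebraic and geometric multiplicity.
The characteristic polynomial is (x + 3)^3, so the factor x + 3 appears with exponent 3: the algebraic multiplicity is 3.

rank(A + 3I) = 2, so the eigenspace has dimension 3 - 2 = 1: the geometric multiplicity is 1.

Since 1 < 3, A is not diagonalizable.

algebraic multiplicity 3, geometric multiplicity 1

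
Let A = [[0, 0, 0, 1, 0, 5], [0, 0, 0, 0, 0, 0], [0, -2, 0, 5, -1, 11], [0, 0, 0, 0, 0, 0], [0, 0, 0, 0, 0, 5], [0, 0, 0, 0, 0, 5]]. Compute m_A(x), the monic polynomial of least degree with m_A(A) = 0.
m_A(x) = x^2(x - 5)

The characteristic polynomial factors as x^5(x - 5). The minimal polynomial is ∏(x - λ)^{k_λ} where k_λ is the size of the largest Jordan block at λ.

For λ = 0: rank(A) = 3, and the largest Jordan block has size 2 (the smallest k with rank(A^k) = rank(A^(k+1))).
For λ = 5: rank(A - 5I) = 5, and the largest Jordan block has size 1 (the smallest k with rank((A - 5I)^k) = rank((A - 5I)^(k+1))).

So m_A(x) = x^2(x - 5).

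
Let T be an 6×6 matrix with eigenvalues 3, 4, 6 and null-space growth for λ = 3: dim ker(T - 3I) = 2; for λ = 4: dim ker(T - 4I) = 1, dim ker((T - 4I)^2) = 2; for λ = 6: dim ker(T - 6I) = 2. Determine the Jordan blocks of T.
Jordan blocks: (3, 1), (3, 1), (4, 2), (6, 1), (6, 1)

λ = 3: successive nullity increments [2] count blocks of size ≥ k; block sizes are [1, 1].
λ = 4: successive nullity increments [1, 1] count blocks of size ≥ k; block sizes are [2].
λ = 6: successive nullity increments [2] count blocks of size ≥ k; block sizes are [1, 1].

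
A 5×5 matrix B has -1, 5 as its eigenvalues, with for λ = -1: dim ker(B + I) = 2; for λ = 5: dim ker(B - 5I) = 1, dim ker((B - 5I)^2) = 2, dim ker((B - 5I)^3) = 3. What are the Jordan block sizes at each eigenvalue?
Jordan blocks: (-1, 1), (-1, 1), (5, 3)

λ = -1: successive nullity increments [2] count blocks of size ≥ k; block sizes are [1, 1].
λ = 5: successive nullity increments [1, 1, 1] count blocks of size ≥ k; block sizes are [3].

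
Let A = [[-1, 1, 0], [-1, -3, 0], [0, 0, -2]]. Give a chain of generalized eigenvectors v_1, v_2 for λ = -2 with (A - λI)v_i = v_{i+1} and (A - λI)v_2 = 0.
v_1 = [[0, 1, -1]]^T, v_2 = [[1, -1, 0]]^T

We seek v_1 ∈ ker((A + 2I)^2) \ ker(A + 2I), then set v_{i+1} = (A + 2I) v_i.

One such chain is v_1 = [[0, 1, -1]]^T, v_2 = [[1, -1, 0]]^T. Check: (A + 2I) v_2 = [[0, 0, 0]]^T = 0.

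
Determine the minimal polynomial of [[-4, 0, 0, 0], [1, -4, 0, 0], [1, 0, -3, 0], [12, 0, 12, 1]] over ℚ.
The characteristic polynomial factors as (x - 1)(x + 3)(x + 4)^2. The minimal polynomial is ∏(x - λ)^{k_λ} where k_λ is the size of the largest Jordan block at λ.

For λ = -4: rank(A + 4I) = 3, and the largest Jordan block has size 2 (the smallest k with rank((A + 4I)^k) = rank((A + 4I)^(k+1))).
For λ = -3: rank(A + 3I) = 3, and the largest Jordan block has size 1 (the smallest k with rank((A + 3I)^k) = rank((A + 3I)^(k+1))).
For λ = 1: rank(A - I) = 3, and the largest Jordan block has size 1 (the smallest k with rank((A - I)^k) = rank((A - I)^(k+1))).

So m_A(x) = (x - 1)(x + 3)(x + 4)^2.

m_A(x) = (x - 1)(x + 3)(x + 4)^2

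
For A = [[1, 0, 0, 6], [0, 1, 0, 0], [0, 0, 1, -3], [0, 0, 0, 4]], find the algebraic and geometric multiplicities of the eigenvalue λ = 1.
The characteristic polynomial is (x - 4)(x - 1)^3, so the factor x - 1 appears with exponent 3: the algebraic multiplicity is 3.

rank(A - I) = 1, so the eigenspace has dimension 4 - 1 = 3: the geometric multiplicity is 3.

algebraic multiplicity 3, geometric multiplicity 3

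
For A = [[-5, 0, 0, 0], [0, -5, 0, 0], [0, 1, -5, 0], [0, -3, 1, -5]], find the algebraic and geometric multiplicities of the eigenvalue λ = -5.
The characteristic polynomial is (x + 5)^4, so the factor x + 5 appears with exponent 4: the algebraic multiplicity is 4.

rank(A + 5I) = 2, so the eigenspace has dimension 4 - 2 = 2: the geometric multiplicity is 2.

Since 2 < 4, A is not diagonalizable.

algebraic multiplicity 4, geometric multiplicity 2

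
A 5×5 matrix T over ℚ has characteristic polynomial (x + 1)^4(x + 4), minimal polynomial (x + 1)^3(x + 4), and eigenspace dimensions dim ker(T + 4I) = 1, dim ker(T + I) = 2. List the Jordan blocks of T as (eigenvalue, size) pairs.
λ = -4: algebraic multiplicity 1 (exponent in χ_T), largest block size 1 (exponent in m_T), 1 block (geometric multiplicity). This forces block sizes [1].
λ = -1: algebraic multiplicity 4 (exponent in χ_T), largest block size 3 (exponent in m_T), 2 blocks (geometric multiplicity). These force block sizes [3, 1].

Jordan blocks: (-4, 1), (-1, 3), (-1, 1)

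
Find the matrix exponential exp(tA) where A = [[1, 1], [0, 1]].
e^{tA} = [[e^{t}, t*e^{t}], [0, e^{t}]]

A has Jordan form J = [[1, 1], [0, 1]] with A = PJP^{-1}, so e^{tA} = P e^{tJ} P^{-1}.

For a Jordan block J_k(λ), e^{tJ_k(λ)} = e^{λt} · (I + tN + t^2 N^2/2! + ... + t^{k-1} N^{k-1}/(k-1)!) where N is the nilpotent superdiagonal part.

Assembling the blocks and conjugating back gives the entries of e^{tA} as shown above.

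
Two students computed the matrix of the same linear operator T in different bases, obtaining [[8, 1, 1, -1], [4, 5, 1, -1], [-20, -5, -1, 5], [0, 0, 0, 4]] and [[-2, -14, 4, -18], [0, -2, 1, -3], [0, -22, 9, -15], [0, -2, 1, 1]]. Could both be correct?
No.

trace(A) = 16 but trace(B) = 6. The trace is a similarity invariant, so A and B are not similar.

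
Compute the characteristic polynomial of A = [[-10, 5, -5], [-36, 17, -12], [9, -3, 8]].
xI - A = [[x + 10, -5, 5], [36, x - 17, 12], [-9, 3, x - 8]].

Expanding det(xI - A) along the first row:
det(xI - A) = + (x + 10)·det([[x - 17, 12], [3, x - 8]]) - (-5)·det([[36, 12], [-9, x - 8]]) + (5)·det([[36, x - 17], [-9, 3]]).

Evaluating gives χ_A(x) = x^3 - 15x^2 + 75x - 125 = (x - 5)^3.

χ_A(x) = (x - 5)^3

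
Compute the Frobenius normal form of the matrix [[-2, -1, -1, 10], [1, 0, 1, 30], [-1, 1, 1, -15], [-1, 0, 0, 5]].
The invariant factors of A (the non-unit diagonal entries of the Smith normal form of xI - A over ℚ[x]) are (x - 4)(x^3 + 2x - 5), each dividing the next. The characteristic polynomial is their product, (x - 4)(x^3 + 2x - 5).

The rational canonical form is the block-diagonal matrix of companion matrices C(f_i):
R = [[0, 0, 0, -20], [1, 0, 0, 13], [0, 1, 0, -2], [0, 0, 1, 4]].

Note the characteristic polynomial does not split into linear factors over ℚ, so A has no Jordan form over ℚ; the rational canonical form exists over any field.

R = [[0, 0, 0, -20], [1, 0, 0, 13], [0, 1, 0, -2], [0, 0, 1, 4]]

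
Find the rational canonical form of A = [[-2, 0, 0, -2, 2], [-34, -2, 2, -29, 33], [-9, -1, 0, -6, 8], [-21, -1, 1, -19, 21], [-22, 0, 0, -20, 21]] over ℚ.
R = [[0, 0, 0, 0, 2], [1, 0, 0, 0, 7], [0, 1, 0, 0, 8], [0, 0, 1, 0, 2], [0, 0, 0, 1, -2]]

The invariant factors of A (the non-unit diagonal entries of the Smith normal form of xI - A over ℚ[x]) are (x - 2)(x + 1)^4, each dividing the next. The characteristic polynomial is their product, (x - 2)(x + 1)^4.

The rational canonical form is the block-diagonal matrix of companion matrices C(f_i):
R = [[0, 0, 0, 0, 2], [1, 0, 0, 0, 7], [0, 1, 0, 0, 8], [0, 0, 1, 0, 2], [0, 0, 0, 1, -2]].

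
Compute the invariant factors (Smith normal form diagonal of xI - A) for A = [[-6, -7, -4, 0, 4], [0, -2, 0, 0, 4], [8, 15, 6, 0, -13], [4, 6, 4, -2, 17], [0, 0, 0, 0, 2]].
The Jordan structure of A has elementary divisors (x + 2)^2, (x + 2), (x - 2)^2. Arranging the block sizes at each eigenvalue in decreasing order and taking row products gives the invariant factors.

Invariant factors (smallest first, each dividing the next): x + 2, (x - 2)^2(x + 2)^2.

Check: the last factor (x - 2)^2(x + 2)^2 is the minimal polynomial, and the product (x - 2)^2(x + 2)^3 is the characteristic polynomial.

x + 2, (x - 2)^2(x + 2)^2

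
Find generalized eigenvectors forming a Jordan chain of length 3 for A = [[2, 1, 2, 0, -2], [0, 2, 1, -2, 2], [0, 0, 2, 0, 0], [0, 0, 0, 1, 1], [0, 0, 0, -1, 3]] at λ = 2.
v_1 = [[0, -2, 1, 0, 0]]^T, v_2 = [[0, 1, 0, 0, 0]]^T, v_3 = [[1, 0, 0, 0, 0]]^T

We seek v_1 ∈ ker((A - 2I)^3) \ ker((A - 2I)^2), then set v_{i+1} = (A - 2I) v_i.

One such chain is v_1 = [[0, -2, 1, 0, 0]]^T, v_2 = [[0, 1, 0, 0, 0]]^T, v_3 = [[1, 0, 0, 0, 0]]^T. Check: (A - 2I) v_3 = [[0, 0, 0, 0, 0]]^T = 0.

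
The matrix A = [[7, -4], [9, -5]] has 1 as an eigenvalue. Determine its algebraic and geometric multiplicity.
The characteristic polynomial is (x - 1)^2, so the factor x - 1 appears with exponent 2: the algebraic multiplicity is 2.

rank(A - I) = 1, so the eigenspace has dimension 2 - 1 = 1: the geometric multiplicity is 1.

Since 1 < 2, A is not diagonalizable.

algebraic multiplicity 2, geometric multiplicity 1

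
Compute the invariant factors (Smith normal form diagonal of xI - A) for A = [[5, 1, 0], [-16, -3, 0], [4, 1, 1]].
x - 1, (x - 1)^2

The Jordan structure of A has elementary divisors (x - 1)^2, (x - 1). Arranging the block sizes at each eigenvalue in decreasing order and taking row products gives the invariant factors.

Invariant factors (smallest first, each dividing the next): x - 1, (x - 1)^2.

Check: the last factor (x - 1)^2 is the minimal polynomial, and the product (x - 1)^3 is the characteristic polynomial.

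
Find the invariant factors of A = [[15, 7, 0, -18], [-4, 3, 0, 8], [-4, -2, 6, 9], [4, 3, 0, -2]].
The Jordan structure of A has elementary divisors (x - 5)^2, (x - 6)^2. Arranging the block sizes at each eigenvalue in decreasing order and taking row products gives the invariant factors.

Invariant factors (smallest first, each dividing the next): (x - 6)^2(x - 5)^2.

Check: the last factor (x - 6)^2(x - 5)^2 is the minimal polynomial, and the product (x - 6)^2(x - 5)^2 is the characteristic polynomial.

(x - 6)^2(x - 5)^2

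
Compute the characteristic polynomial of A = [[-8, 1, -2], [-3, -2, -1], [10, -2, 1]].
xI - A = [[x + 8, -1, 2], [3, x + 2, 1], [-10, 2, x - 1]].

Expanding det(xI - A) along the first row:
det(xI - A) = + (x + 8)·det([[x + 2, 1], [2, x - 1]]) - (-1)·det([[3, 1], [-10, x - 1]]) + (2)·det([[3, x + 2], [-10, 2]]).

Evaluating gives χ_A(x) = x^3 + 9x^2 + 27x + 27 = (x + 3)^3.

χ_A(x) = (x + 3)^3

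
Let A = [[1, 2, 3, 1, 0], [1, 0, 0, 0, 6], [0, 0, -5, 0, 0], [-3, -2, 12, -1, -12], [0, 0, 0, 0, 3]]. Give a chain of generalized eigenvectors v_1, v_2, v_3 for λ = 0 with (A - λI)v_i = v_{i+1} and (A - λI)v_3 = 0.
We seek v_1 ∈ ker(A^3) \ ker(A^2), then set v_{i+1} = A v_i.

One such chain is v_1 = [[0, 0, 0, 1, 0]]^T, v_2 = [[1, 0, 0, -1, 0]]^T, v_3 = [[0, 1, 0, -2, 0]]^T. Check: A v_3 = [[0, 0, 0, 0, 0]]^T = 0.

v_1 = [[0, 0, 0, 1, 0]]^T, v_2 = [[1, 0, 0, -1, 0]]^T, v_3 = [[0, 1, 0, -2, 0]]^T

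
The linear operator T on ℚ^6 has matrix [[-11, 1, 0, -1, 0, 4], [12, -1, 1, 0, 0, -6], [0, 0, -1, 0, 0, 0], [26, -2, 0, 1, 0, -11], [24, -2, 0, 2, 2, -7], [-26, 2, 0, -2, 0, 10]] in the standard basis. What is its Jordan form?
J = [[-1, 1, 0, 0, 0, 0], [0, -1, 1, 0, 0, 0], [0, 0, -1, 0, 0, 0], [0, 0, 0, -1, 0, 0], [0, 0, 0, 0, 2, 1], [0, 0, 0, 0, 0, 2]]

The characteristic polynomial is det(xI - A) = (x - 2)^2(x + 1)^4, so the eigenvalues are -1 (algebraic multiplicity 4), 2 (algebraic multiplicity 2).

For λ = -1: rank(A + I) = 4, rank((A + I)^2) = 3, rank((A + I)^3) = 2. The eigenspace has dimension 6 - 4 = 2, so there are 2 Jordan blocks; the rank sequence gives block sizes [3, 1].

For λ = 2: rank(A - 2I) = 5, rank((A - 2I)^2) = 4. The eigenspace has dimension 6 - 5 = 1, so there is 1 Jordan block; the rank sequence gives block sizes [2].

Assembling the blocks gives the Jordan form J above.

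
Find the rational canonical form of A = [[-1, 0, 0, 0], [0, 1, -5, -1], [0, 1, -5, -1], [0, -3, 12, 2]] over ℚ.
The invariant factors of A (the non-unit diagonal entries of the Smith normal form of xI - A over ℚ[x]) are x + 1, x(x + 1)^2, each dividing the next. The characteristic polynomial is their product, x(x + 1)^3.

The rational canonical form is the block-diagonal matrix of companion matrices C(f_i):
R = [[-1, 0, 0, 0], [0, 0, 0, 0], [0, 1, 0, -1], [0, 0, 1, -2]].

R = [[-1, 0, 0, 0], [0, 0, 0, 0], [0, 1, 0, -1], [0, 0, 1, -2]]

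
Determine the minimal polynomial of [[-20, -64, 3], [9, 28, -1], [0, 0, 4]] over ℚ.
m_A(x) = (x - 4)^3

The characteristic polynomial factors as (x - 4)^3. The minimal polynomial is ∏(x - λ)^{k_λ} where k_λ is the size of the largest Jordan block at λ.

For λ = 4: rank(A - 4I) = 2, and the largest Jordan block has size 3 (the smallest k with rank((A - 4I)^k) = rank((A - 4I)^(k+1))).

So m_A(x) = (x - 4)^3.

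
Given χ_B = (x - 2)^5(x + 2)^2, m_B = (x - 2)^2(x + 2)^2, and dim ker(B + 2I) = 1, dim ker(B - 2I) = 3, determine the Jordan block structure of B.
λ = -2: algebraic multiplicity 2 (exponent in χ_B), largest block size 2 (exponent in m_B), 1 block (geometric multiplicity). This forces block sizes [2].
λ = 2: algebraic multiplicity 5 (exponent in χ_B), largest block size 2 (exponent in m_B), 3 blocks (geometric multiplicity). These force block sizes [2, 2, 1].

Jordan blocks: (-2, 2), (2, 2), (2, 2), (2, 1)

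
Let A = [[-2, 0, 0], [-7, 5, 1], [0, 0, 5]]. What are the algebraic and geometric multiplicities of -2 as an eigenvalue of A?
algebraic multiplicity 1, geometric multiplicity 1

The characteristic polynomial is (x - 5)^2(x + 2), so the factor x + 2 appears with exponent 1: the algebraic multiplicity is 1.

rank(A + 2I) = 2, so the eigenspace has dimension 3 - 2 = 1: the geometric multiplicity is 1.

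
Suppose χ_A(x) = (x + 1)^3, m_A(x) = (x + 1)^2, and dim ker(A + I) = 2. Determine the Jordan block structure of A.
λ = -1: algebraic multiplicity 3 (exponent in χ_A), largest block size 2 (exponent in m_A), 2 blocks (geometric multiplicity). These force block sizes [2, 1].

Jordan blocks: (-1, 2), (-1, 1)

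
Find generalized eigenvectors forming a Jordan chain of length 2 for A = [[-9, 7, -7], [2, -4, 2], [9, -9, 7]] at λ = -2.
v_1 = [[-5, 1, 5]]^T, v_2 = [[7, -2, -9]]^T

We seek v_1 ∈ ker((A + 2I)^2) \ ker(A + 2I), then set v_{i+1} = (A + 2I) v_i.

One such chain is v_1 = [[-5, 1, 5]]^T, v_2 = [[7, -2, -9]]^T. Check: (A + 2I) v_2 = [[0, 0, 0]]^T = 0.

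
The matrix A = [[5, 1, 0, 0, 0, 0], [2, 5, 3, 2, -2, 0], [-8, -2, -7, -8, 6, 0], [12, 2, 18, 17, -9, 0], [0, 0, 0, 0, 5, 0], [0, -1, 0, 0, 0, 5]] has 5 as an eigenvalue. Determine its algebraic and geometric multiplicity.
algebraic multiplicity 6, geometric multiplicity 3

The characteristic polynomial is (x - 5)^6, so the factor x - 5 appears with exponent 6: the algebraic multiplicity is 6.

rank(A - 5I) = 3, so the eigenspace has dimension 6 - 3 = 3: the geometric multiplicity is 3.

Since 3 < 6, A is not diagonalizable.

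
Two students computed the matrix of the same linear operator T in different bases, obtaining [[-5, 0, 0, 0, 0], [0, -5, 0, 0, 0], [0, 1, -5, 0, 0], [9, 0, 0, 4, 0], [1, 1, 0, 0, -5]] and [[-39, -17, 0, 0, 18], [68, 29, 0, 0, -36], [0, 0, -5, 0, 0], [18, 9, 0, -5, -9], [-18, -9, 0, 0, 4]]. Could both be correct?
No.

Both have characteristic polynomial (x - 4)(x + 5)^4 and minimal polynomial (x - 4)(x + 5)^2. But rank(A + 5I) = 3 for A while rank(B + 5I) = 2 for B, so the number of Jordan blocks at λ = -5 differs. A and B are not similar.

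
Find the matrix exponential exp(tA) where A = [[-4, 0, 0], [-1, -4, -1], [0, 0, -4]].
A has Jordan form J = [[-4, 1, 0], [0, -4, 0], [0, 0, -4]] with A = PJP^{-1}, so e^{tA} = P e^{tJ} P^{-1}.

For a Jordan block J_k(λ), e^{tJ_k(λ)} = e^{λt} · (I + tN + t^2 N^2/2! + ... + t^{k-1} N^{k-1}/(k-1)!) where N is the nilpotent superdiagonal part.

Assembling the blocks and conjugating back gives the entries of e^{tA} as shown above.

e^{tA} = [[e^{-4*t}, 0, 0], [-t*e^{-4*t}, e^{-4*t}, -t*e^{-4*t}], [0, 0, e^{-4*t}]]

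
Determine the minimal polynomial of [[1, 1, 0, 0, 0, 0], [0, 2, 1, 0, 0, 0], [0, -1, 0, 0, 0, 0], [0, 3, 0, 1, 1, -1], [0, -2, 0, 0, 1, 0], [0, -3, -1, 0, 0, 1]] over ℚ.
The characteristic polynomial factors as (x - 1)^6. The minimal polynomial is ∏(x - λ)^{k_λ} where k_λ is the size of the largest Jordan block at λ.

For λ = 1: rank(A - I) = 3, and the largest Jordan block has size 3 (the smallest k with rank((A - I)^k) = rank((A - I)^(k+1))).

So m_A(x) = (x - 1)^3.

m_A(x) = (x - 1)^3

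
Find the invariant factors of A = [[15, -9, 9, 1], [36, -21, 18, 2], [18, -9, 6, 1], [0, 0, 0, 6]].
x + 3, (x - 6)^2(x + 3)

The Jordan structure of A has elementary divisors (x + 3), (x + 3), (x - 6)^2. Arranging the block sizes at each eigenvalue in decreasing order and taking row products gives the invariant factors.

Invariant factors (smallest first, each dividing the next): x + 3, (x - 6)^2(x + 3).

Check: the last factor (x - 6)^2(x + 3) is the minimal polynomial, and the product (x - 6)^2(x + 3)^2 is the characteristic polynomial.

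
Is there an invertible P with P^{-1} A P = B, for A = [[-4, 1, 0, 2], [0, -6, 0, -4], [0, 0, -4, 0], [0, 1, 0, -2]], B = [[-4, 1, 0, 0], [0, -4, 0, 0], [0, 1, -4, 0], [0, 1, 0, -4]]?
Two matrices over a field are similar if and only if they have the same invariant factors.

Both A and B have characteristic polynomial (x + 4)^4 and minimal polynomial (x + 4)^2. Computing further, both have invariant factors x + 4, x + 4, (x + 4)^2. Hence A and B are similar.

Yes.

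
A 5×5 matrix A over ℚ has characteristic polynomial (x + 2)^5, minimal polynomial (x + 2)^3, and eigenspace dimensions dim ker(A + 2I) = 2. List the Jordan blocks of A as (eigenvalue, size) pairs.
λ = -2: algebraic multiplicity 5 (exponent in χ_A), largest block size 3 (exponent in m_A), 2 blocks (geometric multiplicity). These force block sizes [3, 2].

Jordan blocks: (-2, 3), (-2, 2)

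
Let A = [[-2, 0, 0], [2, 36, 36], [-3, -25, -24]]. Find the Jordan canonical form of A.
The characteristic polynomial is det(xI - A) = (x - 6)^2(x + 2), so the eigenvalues are -2 (algebraic multiplicity 1), 6 (algebraic multiplicity 2).

For λ = -2: algebraic multiplicity 1 gives one 1×1 block.

For λ = 6: rank(A - 6I) = 2, rank((A - 6I)^2) = 1. The eigenspace has dimension 3 - 2 = 1, so there is 1 Jordan block; the rank sequence gives block sizes [2].

Assembling the blocks gives the Jordan form J above.

J = [[-2, 0, 0], [0, 6, 1], [0, 0, 6]]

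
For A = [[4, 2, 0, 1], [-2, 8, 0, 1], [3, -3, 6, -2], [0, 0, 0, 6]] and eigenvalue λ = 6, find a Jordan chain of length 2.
We seek v_1 ∈ ker((A - 6I)^2) \ ker(A - 6I), then set v_{i+1} = (A - 6I) v_i.

One such chain is v_1 = [[0, 1, -1, 0]]^T, v_2 = [[2, 2, -3, 0]]^T. Check: (A - 6I) v_2 = [[0, 0, 0, 0]]^T = 0.

v_1 = [[0, 1, -1, 0]]^T, v_2 = [[2, 2, -3, 0]]^T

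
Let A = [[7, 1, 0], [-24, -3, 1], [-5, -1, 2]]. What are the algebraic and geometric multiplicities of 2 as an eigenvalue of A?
The characteristic polynomial is (x - 2)^3, so the factor x - 2 appears with exponent 3: the algebraic multiplicity is 3.

rank(A - 2I) = 2, so the eigenspace has dimension 3 - 2 = 1: the geometric multiplicity is 1.

Since 1 < 3, A is not diagonalizable.

algebraic multiplicity 3, geometric multiplicity 1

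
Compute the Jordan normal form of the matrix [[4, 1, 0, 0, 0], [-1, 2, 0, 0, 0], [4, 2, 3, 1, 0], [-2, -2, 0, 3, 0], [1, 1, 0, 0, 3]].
J = [[3, 1, 0, 0, 0], [0, 3, 0, 0, 0], [0, 0, 3, 1, 0], [0, 0, 0, 3, 0], [0, 0, 0, 0, 3]]

The characteristic polynomial is det(xI - A) = (x - 3)^5, so the eigenvalues are 3 (algebraic multiplicity 5).

For λ = 3: rank(A - 3I) = 2, rank((A - 3I)^2) = 0. The eigenspace has dimension 5 - 2 = 3, so there are 3 Jordan blocks; the rank sequence gives block sizes [2, 2, 1].

Assembling the blocks gives the Jordan form J above.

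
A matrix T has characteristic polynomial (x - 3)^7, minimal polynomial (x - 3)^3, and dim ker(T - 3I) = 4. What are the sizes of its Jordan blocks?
Jordan blocks: (3, 3), (3, 2), (3, 1), (3, 1)

λ = 3: algebraic multiplicity 7 (exponent in χ_T), largest block size 3 (exponent in m_T), 4 blocks (geometric multiplicity). These force block sizes [3, 2, 1, 1].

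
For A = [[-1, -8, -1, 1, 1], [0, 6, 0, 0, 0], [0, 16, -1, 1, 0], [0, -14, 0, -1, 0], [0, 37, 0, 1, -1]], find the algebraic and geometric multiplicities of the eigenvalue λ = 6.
algebraic multiplicity 1, geometric multiplicity 1

The characteristic polynomial is (x - 6)(x + 1)^4, so the factor x - 6 appears with exponent 1: the algebraic multiplicity is 1.

rank(A - 6I) = 4, so the eigenspace has dimension 5 - 4 = 1: the geometric multiplicity is 1.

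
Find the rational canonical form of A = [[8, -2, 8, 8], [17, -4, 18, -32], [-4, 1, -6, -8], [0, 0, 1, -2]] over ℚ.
R = [[0, 0, 0, -16], [1, 0, 0, -20], [0, 1, 0, -4], [0, 0, 1, -4]]

The invariant factors of A (the non-unit diagonal entries of the Smith normal form of xI - A over ℚ[x]) are (x + 4)(x^3 + 4x + 4), each dividing the next. The characteristic polynomial is their product, (x + 4)(x^3 + 4x + 4).

The rational canonical form is the block-diagonal matrix of companion matrices C(f_i):
R = [[0, 0, 0, -16], [1, 0, 0, -20], [0, 1, 0, -4], [0, 0, 1, -4]].

Note the characteristic polynomial does not split into linear factors over ℚ, so A has no Jordan form over ℚ; the rational canonical form exists over any field.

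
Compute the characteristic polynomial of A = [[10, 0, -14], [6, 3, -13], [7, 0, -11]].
xI - A = [[x - 10, 0, 14], [-6, x - 3, 13], [-7, 0, x + 11]].

Expanding det(xI - A) along the first row:
det(xI - A) = + (x - 10)·det([[x - 3, 13], [0, x + 11]]) - (0)·det([[-6, 13], [-7, x + 11]]) + (14)·det([[-6, x - 3], [-7, 0]]).

Evaluating gives χ_A(x) = x^3 - 2x^2 - 15x + 36 = (x - 3)^2(x + 4).

χ_A(x) = (x - 3)^2(x + 4)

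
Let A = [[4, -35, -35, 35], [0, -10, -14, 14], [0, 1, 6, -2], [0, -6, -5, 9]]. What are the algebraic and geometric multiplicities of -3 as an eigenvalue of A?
algebraic multiplicity 1, geometric multiplicity 1

The characteristic polynomial is (x - 4)^3(x + 3), so the factor x + 3 appears with exponent 1: the algebraic multiplicity is 1.

rank(A + 3I) = 3, so the eigenspace has dimension 4 - 3 = 1: the geometric multiplicity is 1.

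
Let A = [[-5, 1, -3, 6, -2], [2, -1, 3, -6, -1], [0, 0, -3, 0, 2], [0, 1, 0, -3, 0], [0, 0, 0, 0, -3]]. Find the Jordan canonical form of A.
The characteristic polynomial is det(xI - A) = (x + 3)^5, so the eigenvalues are -3 (algebraic multiplicity 5).

For λ = -3: rank(A + 3I) = 3, rank((A + 3I)^2) = 1, rank((A + 3I)^3) = 0. The eigenspace has dimension 5 - 3 = 2, so there are 2 Jordan blocks; the rank sequence gives block sizes [3, 2].

Assembling the blocks gives the Jordan form J above.

J = [[-3, 1, 0, 0, 0], [0, -3, 1, 0, 0], [0, 0, -3, 0, 0], [0, 0, 0, -3, 1], [0, 0, 0, 0, -3]]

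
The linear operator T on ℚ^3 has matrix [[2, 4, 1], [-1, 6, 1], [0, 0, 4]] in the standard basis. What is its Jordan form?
J = [[4, 1, 0], [0, 4, 1], [0, 0, 4]]

The characteristic polynomial is det(xI - A) = (x - 4)^3, so the eigenvalues are 4 (algebraic multiplicity 3).

For λ = 4: rank(A - 4I) = 2, rank((A - 4I)^2) = 1, rank((A - 4I)^3) = 0. The eigenspace has dimension 3 - 2 = 1, so there is 1 Jordan block; the rank sequence gives block sizes [3].

Assembling the blocks gives the Jordan form J above.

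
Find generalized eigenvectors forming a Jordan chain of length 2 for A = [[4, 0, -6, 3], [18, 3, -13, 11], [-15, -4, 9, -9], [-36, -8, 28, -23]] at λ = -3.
v_1 = [[0, -1, 1, 2]]^T, v_2 = [[0, 3, -2, -4]]^T

We seek v_1 ∈ ker((A + 3I)^2) \ ker(A + 3I), then set v_{i+1} = (A + 3I) v_i.

One such chain is v_1 = [[0, -1, 1, 2]]^T, v_2 = [[0, 3, -2, -4]]^T. Check: (A + 3I) v_2 = [[0, 0, 0, 0]]^T = 0.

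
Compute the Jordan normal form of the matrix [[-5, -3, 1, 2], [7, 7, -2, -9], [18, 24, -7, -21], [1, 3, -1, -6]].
The characteristic polynomial is det(xI - A) = (x - 1)(x + 4)^3, so the eigenvalues are -4 (algebraic multiplicity 3), 1 (algebraic multiplicity 1).

For λ = -4: rank(A + 4I) = 2, rank((A + 4I)^2) = 1. The eigenspace has dimension 4 - 2 = 2, so there are 2 Jordan blocks; the rank sequence gives block sizes [2, 1].

For λ = 1: algebraic multiplicity 1 gives one 1×1 block.

Assembling the blocks gives the Jordan form J above.

J = [[-4, 1, 0, 0], [0, -4, 0, 0], [0, 0, -4, 0], [0, 0, 0, 1]]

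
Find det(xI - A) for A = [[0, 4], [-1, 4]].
χ_A(x) = (x - 2)^2

xI - A = [[x, -4], [1, x - 4]].

Expanding det(xI - A) along the first row:
det(xI - A) = + (x)·det([[x - 4]]) - (-4)·det([[1]]).

Evaluating gives χ_A(x) = x^2 - 4x + 4 = (x - 2)^2.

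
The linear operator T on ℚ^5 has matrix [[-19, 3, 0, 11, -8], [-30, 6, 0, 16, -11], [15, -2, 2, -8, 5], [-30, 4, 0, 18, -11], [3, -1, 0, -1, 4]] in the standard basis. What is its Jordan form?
The characteristic polynomial is det(xI - A) = (x - 3)(x - 2)^4, so the eigenvalues are 2 (algebraic multiplicity 4), 3 (algebraic multiplicity 1).

For λ = 2: rank(A - 2I) = 3, rank((A - 2I)^2) = 1. The eigenspace has dimension 5 - 3 = 2, so there are 2 Jordan blocks; the rank sequence gives block sizes [2, 2].

For λ = 3: algebraic multiplicity 1 gives one 1×1 block.

Assembling the blocks gives the Jordan form J above.

J = [[2, 1, 0, 0, 0], [0, 2, 0, 0, 0], [0, 0, 2, 1, 0], [0, 0, 0, 2, 0], [0, 0, 0, 0, 3]]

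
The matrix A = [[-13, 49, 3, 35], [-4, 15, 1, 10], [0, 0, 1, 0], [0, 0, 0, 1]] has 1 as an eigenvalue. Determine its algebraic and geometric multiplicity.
algebraic multiplicity 4, geometric multiplicity 2

The characteristic polynomial is (x - 1)^4, so the factor x - 1 appears with exponent 4: the algebraic multiplicity is 4.

rank(A - I) = 2, so the eigenspace has dimension 4 - 2 = 2: the geometric multiplicity is 2.

Since 2 < 4, A is not diagonalizable.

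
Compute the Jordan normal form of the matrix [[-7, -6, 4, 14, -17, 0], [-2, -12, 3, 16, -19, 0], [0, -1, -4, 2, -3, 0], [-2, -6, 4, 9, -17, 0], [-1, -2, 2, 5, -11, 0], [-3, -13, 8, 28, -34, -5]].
The characteristic polynomial is det(xI - A) = (x + 5)^6, so the eigenvalues are -5 (algebraic multiplicity 6).

For λ = -5: rank(A + 5I) = 4, rank((A + 5I)^2) = 2, rank((A + 5I)^3) = 0. The eigenspace has dimension 6 - 4 = 2, so there are 2 Jordan blocks; the rank sequence gives block sizes [3, 3].

Assembling the blocks gives the Jordan form J above.

J = [[-5, 1, 0, 0, 0, 0], [0, -5, 1, 0, 0, 0], [0, 0, -5, 0, 0, 0], [0, 0, 0, -5, 1, 0], [0, 0, 0, 0, -5, 1], [0, 0, 0, 0, 0, -5]]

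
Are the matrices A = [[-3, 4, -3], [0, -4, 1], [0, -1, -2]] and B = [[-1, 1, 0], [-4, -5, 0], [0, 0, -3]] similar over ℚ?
No.

Both have characteristic polynomial (x + 3)^3, but the minimal polynomial of A is (x + 3)^3 while the minimal polynomial of B is (x + 3)^2. The minimal polynomial is a similarity invariant, so A and B are not similar.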